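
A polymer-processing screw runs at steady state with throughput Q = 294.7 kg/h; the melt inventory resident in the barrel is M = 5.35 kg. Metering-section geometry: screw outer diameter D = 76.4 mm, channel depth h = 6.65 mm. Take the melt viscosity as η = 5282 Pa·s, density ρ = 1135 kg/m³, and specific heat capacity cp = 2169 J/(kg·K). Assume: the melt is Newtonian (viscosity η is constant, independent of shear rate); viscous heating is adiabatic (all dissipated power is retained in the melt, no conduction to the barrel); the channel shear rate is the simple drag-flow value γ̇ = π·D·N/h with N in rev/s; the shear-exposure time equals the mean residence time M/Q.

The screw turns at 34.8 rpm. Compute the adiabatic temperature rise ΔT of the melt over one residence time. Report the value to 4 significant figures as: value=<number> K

Q_s = Q / 3600 = 294.7 / 3600 = 0.0818611 kg/s
t_res = M / Q_s = 5.35 / 0.0818611 = 65.3546 s
D = 76.4 mm = 0.0764 m;  h = 6.65 mm = 0.00665 m;  N = 34.8 rpm / 60 = 0.58 rev/s
γ̇ = π·D·N / h = π · 0.0764 · 0.58 / 0.00665 = 20.9339 s⁻¹
ΔT = η·γ̇²·t_res / (ρ·cp) = 5282 · (20.9339)² · 65.3546 / (1135 · 2169) = 61.4495 K

value=61.45 K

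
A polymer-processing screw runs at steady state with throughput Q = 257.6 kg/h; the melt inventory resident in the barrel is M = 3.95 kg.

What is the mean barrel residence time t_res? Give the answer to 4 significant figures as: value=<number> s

value=55.20 s

Convert throughput: Q = 257.6 kg/h = 257.6/3600 = 0.0715556 kg/s
Mean residence time: t_res = M/Q_s = 3.95 kg / 0.0715556 kg/s = 55.2019 s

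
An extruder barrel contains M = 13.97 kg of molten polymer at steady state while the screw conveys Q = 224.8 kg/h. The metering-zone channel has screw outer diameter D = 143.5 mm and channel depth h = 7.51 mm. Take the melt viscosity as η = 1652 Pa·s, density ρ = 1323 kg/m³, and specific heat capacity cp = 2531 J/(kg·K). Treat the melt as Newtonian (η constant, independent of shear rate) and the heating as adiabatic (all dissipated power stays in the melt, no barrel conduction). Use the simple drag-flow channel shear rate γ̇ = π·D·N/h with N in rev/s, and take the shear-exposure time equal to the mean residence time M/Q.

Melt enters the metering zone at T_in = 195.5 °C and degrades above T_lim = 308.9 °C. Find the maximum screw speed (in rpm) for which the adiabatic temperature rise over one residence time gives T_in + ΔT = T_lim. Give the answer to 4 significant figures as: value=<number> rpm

Throughput in SI: Q_s = 224.8 kg/h ÷ 3600 s/h = 0.0624444 kg/s
t_res = M / Q_s = 13.97 / 0.0624444 = 223.719 s
Convert to metres: D = 0.1435 m, h = 0.00751 m
ΔT_a = T_lim − T_in = 308.9 °C − 195.5 °C = 113.4 K
γ̇_max² = ΔT_a·ρ·cp / (η·t_res) = [113.4 × 1323 × 2531] / [1652 × 223.719] = 1027.43 s⁻²
γ̇_max = sqrt(1027.43) = 32.0536 s⁻¹
N_max = γ̇_max·h / (π·D) = 32.0536 · 0.00751 / (π · 0.1435) = 0.533967 rev/s = 32.038 rpm

value=32.04 rpm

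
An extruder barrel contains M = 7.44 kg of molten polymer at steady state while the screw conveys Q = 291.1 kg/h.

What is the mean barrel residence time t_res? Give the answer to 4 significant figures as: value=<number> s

Convert throughput: Q = 291.1 kg/h = 291.1/3600 = 0.0808611 kg/s
t_res = M / Q_s = 7.44 / 0.0808611 = 92.0096 s

value=92.01 s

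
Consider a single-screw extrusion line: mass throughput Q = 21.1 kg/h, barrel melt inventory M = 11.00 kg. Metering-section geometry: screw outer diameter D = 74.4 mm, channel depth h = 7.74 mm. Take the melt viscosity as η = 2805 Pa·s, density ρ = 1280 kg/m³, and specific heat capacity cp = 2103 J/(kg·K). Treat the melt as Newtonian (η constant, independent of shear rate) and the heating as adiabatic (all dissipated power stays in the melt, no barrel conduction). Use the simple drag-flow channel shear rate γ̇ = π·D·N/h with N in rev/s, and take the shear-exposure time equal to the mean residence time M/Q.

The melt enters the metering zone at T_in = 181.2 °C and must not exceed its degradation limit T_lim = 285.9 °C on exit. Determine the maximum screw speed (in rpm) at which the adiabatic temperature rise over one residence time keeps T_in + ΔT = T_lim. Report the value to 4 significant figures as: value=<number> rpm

Convert throughput: Q = 21.1 kg/h = 21.1/3600 = 0.00586111 kg/s
Mean residence time: t_res = M/Q_s = 11.00 kg / 0.00586111 kg/s = 1876.78 s
Convert to metres: D = 0.0744 m, h = 0.00774 m
ΔT_a = T_lim − T_in = 285.9 °C − 181.2 °C = 104.7 K
Invert ΔT = ηγ̇²t_res/(ρcp) for γ̇: γ̇_max² = ΔT_a ρ cp / (η t_res) = 104.7·1280·2103 / (2805·1876.78) = 53.5365 s⁻²
Take the square root: γ̇_max = √(53.5365) = 7.31687 s⁻¹
N_max = γ̇_max h / (πD) = 7.31687·0.00774/(π·0.0744) = 0.242294 rev/s → ×60 = 14.5377 rpm

value=14.54 rpm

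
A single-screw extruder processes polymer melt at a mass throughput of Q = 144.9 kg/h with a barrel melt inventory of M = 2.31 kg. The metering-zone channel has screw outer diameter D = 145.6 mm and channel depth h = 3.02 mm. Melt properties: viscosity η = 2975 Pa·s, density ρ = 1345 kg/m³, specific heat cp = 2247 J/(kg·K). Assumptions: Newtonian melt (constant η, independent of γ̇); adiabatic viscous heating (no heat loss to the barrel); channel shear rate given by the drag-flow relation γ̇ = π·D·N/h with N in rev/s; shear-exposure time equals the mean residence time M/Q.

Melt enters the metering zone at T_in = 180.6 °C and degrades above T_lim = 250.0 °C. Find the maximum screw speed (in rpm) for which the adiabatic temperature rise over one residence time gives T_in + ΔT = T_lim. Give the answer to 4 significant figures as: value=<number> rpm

Throughput in SI: Q_s = 144.9 kg/h ÷ 3600 s/h = 0.04025 kg/s
t_res = M / Q_s = 2.31 ÷ 0.04025 = 57.3913 s
Geometry in SI: D = 145.6 mm → 0.1456 m, h = 3.02 mm → 0.00302 m
Allowable rise: ΔT_a = T_lim − T_in = 250.0 − 180.6 = 69.4 K
γ̇_max² = ΔT_a·ρ·cp/(η·t_res) = 69.4·1345·2247/(2975·57.3913) = 1228.43 s⁻²
γ̇_max = sqrt(1228.43) = 35.049 s⁻¹
N_max = γ̇_max h / (πD) = 35.049·0.00302/(π·0.1456) = 0.231404 rev/s → ×60 = 13.8843 rpm

value=13.88 rpm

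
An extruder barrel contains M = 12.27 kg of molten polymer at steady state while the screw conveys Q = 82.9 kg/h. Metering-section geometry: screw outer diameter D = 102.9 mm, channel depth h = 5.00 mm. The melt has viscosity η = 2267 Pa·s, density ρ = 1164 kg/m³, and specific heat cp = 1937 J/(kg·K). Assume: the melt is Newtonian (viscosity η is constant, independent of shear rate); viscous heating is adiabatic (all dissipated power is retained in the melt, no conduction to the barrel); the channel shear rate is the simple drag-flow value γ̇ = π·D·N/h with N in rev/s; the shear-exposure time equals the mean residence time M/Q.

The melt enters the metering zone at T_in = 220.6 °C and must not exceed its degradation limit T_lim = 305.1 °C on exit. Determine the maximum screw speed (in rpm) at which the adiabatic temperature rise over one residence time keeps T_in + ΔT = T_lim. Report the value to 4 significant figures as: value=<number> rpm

Convert throughput: Q = 82.9 kg/h = 82.9/3600 = 0.0230278 kg/s
t_res = M / Q_s = 12.27 ÷ 0.0230278 = 532.835 s
Convert to metres: D = 0.1029 m, h = 0.005 m
ΔT_a = T_lim − T_in = 305.1 °C − 220.6 °C = 84.5 K
γ̇_max² = ΔT_a·ρ·cp / (η·t_res) = [84.5 × 1164 × 1937] / [2267 × 532.835] = 157.723 s⁻²
γ̇_max = √157.723 = 12.5588 s⁻¹
N_max = γ̇_max·h / (π·D) = 12.5588 · 0.005 / (π · 0.1029) = 0.194246 rev/s = 11.6548 rpm

value=11.65 rpm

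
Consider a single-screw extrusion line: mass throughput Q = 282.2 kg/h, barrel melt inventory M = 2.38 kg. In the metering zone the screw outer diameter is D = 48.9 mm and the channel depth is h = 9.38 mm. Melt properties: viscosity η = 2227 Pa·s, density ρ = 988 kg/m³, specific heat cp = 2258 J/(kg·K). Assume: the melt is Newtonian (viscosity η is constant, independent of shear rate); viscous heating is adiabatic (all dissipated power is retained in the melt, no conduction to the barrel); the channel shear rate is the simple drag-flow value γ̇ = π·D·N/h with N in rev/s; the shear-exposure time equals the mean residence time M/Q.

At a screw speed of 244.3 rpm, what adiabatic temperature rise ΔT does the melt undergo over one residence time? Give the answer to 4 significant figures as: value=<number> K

Throughput in SI: Q_s = 282.2 kg/h ÷ 3600 s/h = 0.0783889 kg/s
t_res = M / Q_s = 2.38 ÷ 0.0783889 = 30.3614 s
Convert to SI: D = 0.0489 m, h = 0.00938 m, N = 244.3/60 = 4.07167 rev/s
Shear rate: γ̇ = πDN/h = π·0.0489·4.07167/0.00938 = 66.685 s⁻¹
ΔT = η·γ̇²·t_res / (ρ·cp) = 2227 · (66.685)² · 30.3614 / (988 · 2258) = 134.778 K

value=134.8 K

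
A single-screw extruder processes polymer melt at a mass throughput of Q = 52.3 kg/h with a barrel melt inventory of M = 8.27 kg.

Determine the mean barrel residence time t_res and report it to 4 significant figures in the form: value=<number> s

Convert throughput: Q = 52.3 kg/h = 52.3/3600 = 0.0145278 kg/s
t_res = M / Q_s = 8.27 / 0.0145278 = 569.254 s

value=569.3 s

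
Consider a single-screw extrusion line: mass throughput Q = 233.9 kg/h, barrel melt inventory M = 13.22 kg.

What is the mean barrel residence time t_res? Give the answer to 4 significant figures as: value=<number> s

value=203.5 s

Convert throughput: Q = 233.9 kg/h = 233.9/3600 = 0.0649722 kg/s
t_res = M / Q_s = 13.22 / 0.0649722 = 203.472 s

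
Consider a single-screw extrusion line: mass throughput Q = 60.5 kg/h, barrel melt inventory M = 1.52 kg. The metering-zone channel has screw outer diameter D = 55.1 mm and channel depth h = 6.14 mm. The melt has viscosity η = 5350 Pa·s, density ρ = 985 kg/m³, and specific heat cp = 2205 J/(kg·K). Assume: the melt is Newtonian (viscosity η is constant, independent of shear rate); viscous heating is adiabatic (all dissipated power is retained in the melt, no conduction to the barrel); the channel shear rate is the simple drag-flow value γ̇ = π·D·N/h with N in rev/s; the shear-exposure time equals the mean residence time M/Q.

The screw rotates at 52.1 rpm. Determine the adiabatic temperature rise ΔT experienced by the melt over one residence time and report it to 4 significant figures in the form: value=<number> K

value=133.5 K

Q_s = Q / 3600 = 60.5 / 3600 = 0.0168056 kg/s
Mean residence time: t_res = M/Q_s = 1.52 kg / 0.0168056 kg/s = 90.4463 s
Convert to SI: D = 0.0551 m, h = 0.00614 m, N = 52.1/60 = 0.868333 rev/s
γ̇ = π·D·N / h = π · 0.0551 · 0.868333 / 0.00614 = 24.4805 s⁻¹
Adiabatic rise: ΔT = η γ̇² t_res / (ρ cp) = 5350·(24.4805)²·90.4463 / (985·2205) = 133.518 K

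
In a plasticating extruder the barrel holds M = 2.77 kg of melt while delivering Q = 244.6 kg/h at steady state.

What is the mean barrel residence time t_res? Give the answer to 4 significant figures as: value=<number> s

value=40.77 s

Q_s = Q / 3600 = 244.6 / 3600 = 0.0679444 kg/s
t_res = M / Q_s = 2.77 ÷ 0.0679444 = 40.7686 s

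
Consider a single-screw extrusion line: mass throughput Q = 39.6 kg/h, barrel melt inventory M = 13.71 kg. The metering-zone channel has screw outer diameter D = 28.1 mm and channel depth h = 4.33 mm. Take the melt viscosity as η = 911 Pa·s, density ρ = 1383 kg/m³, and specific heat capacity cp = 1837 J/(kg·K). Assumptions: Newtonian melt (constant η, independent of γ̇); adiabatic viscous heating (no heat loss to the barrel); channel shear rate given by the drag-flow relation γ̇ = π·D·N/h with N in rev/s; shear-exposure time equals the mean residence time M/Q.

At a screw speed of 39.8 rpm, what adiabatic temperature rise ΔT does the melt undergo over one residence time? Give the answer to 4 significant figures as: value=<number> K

value=81.74 K

Throughput in SI: Q_s = 39.6 kg/h ÷ 3600 s/h = 0.011 kg/s
t_res = M / Q_s = 13.71 / 0.011 = 1246.36 s
D = 28.1 mm = 0.0281 m;  h = 4.33 mm = 0.00433 m;  N = 39.8 rpm / 60 = 0.663333 rev/s
Shear rate: γ̇ = πDN/h = π·0.0281·0.663333/0.00433 = 13.5238 s⁻¹
ΔT = η·γ̇²·t_res/(ρ·cp) = [911 × 13.5238² × 1246.36] / [1383 × 1837] = 81.7395 K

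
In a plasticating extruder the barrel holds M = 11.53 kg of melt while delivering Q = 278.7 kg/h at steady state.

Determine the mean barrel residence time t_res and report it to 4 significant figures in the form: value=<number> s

value=148.9 s

Q_s = Q / 3600 = 278.7 / 3600 = 0.0774167 kg/s
t_res = M / Q_s = 11.53 / 0.0774167 = 148.934 s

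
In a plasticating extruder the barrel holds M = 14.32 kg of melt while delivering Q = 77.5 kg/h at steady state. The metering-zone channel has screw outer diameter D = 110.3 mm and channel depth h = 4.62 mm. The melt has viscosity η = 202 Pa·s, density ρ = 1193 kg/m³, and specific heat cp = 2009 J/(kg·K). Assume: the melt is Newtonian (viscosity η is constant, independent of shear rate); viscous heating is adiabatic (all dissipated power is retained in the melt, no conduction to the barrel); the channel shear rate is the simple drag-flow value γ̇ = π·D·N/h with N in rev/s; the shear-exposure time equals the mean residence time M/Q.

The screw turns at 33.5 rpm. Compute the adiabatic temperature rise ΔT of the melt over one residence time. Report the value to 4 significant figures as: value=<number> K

Convert throughput: Q = 77.5 kg/h = 77.5/3600 = 0.0215278 kg/s
Mean residence time: t_res = M/Q_s = 14.32 kg / 0.0215278 kg/s = 665.187 s
D = 110.3 mm = 0.1103 m;  h = 4.62 mm = 0.00462 m;  N = 33.5 rpm / 60 = 0.558333 rev/s
γ̇ = π·D·N / h = π · 0.1103 · 0.558333 / 0.00462 = 41.8771 s⁻¹
ΔT = η·γ̇²·t_res / (ρ·cp) = 202 · (41.8771)² · 665.187 / (1193 · 2009) = 98.317 K

value=98.32 K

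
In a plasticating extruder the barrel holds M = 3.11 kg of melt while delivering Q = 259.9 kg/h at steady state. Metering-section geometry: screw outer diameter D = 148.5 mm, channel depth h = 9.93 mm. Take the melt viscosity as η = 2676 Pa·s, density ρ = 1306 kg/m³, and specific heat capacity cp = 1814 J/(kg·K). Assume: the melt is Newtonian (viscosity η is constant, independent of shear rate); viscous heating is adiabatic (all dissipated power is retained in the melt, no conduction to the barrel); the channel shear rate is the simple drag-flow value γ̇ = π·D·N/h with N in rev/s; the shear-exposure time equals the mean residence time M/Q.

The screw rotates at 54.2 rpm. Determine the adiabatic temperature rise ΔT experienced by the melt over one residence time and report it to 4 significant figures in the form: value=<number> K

value=87.64 K

Q_s = Q / 3600 = 259.9 / 3600 = 0.0721944 kg/s
Mean residence time: t_res = M/Q_s = 3.11 kg / 0.0721944 kg/s = 43.0781 s
Convert to SI: D = 0.1485 m, h = 0.00993 m, N = 54.2/60 = 0.903333 rev/s
γ̇ = π D N / h = (π)(0.1485)(0.903333) / 0.00993 = 42.44 s⁻¹
Adiabatic rise: ΔT = η γ̇² t_res / (ρ cp) = 2676·(42.44)²·43.0781 / (1306·1814) = 87.642 K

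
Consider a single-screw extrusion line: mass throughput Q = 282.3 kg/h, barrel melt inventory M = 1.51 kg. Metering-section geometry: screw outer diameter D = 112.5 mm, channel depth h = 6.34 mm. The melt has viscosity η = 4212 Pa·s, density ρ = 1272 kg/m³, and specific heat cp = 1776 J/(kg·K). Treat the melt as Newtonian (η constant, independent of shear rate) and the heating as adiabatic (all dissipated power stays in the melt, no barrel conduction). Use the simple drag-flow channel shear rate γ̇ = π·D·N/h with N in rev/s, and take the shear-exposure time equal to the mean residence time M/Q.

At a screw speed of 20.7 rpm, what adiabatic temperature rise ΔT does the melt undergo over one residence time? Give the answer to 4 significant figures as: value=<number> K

Throughput in SI: Q_s = 282.3 kg/h ÷ 3600 s/h = 0.0784167 kg/s
t_res = M / Q_s = 1.51 ÷ 0.0784167 = 19.2561 s
D = 112.5 mm = 0.1125 m;  h = 6.34 mm = 0.00634 m;  N = 20.7 rpm / 60 = 0.345 rev/s
Shear rate: γ̇ = πDN/h = π·0.1125·0.345/0.00634 = 19.2323 s⁻¹
ΔT = η·γ̇²·t_res/(ρ·cp) = [4212 × 19.2323² × 19.2561] / [1272 × 1776] = 13.2798 K

value=13.28 K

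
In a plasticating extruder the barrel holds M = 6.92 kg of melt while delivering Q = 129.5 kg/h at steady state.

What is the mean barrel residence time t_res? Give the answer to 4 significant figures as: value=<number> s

Q_s = Q / 3600 = 129.5 / 3600 = 0.0359722 kg/s
t_res = M / Q_s = 6.92 ÷ 0.0359722 = 192.371 s

value=192.4 s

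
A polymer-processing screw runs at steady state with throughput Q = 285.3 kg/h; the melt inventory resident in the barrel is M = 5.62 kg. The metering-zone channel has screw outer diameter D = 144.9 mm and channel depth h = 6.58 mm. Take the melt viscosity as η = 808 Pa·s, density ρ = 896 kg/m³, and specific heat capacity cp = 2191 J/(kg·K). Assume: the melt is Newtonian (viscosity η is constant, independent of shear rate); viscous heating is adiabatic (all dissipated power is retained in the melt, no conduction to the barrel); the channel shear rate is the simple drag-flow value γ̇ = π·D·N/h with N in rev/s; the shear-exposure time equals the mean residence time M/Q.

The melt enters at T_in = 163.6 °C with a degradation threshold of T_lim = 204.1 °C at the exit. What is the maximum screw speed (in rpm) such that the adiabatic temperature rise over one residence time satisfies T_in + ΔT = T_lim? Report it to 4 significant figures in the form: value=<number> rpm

value=32.31 rpm

Throughput in SI: Q_s = 285.3 kg/h ÷ 3600 s/h = 0.07925 kg/s
Mean residence time: t_res = M/Q_s = 5.62 kg / 0.07925 kg/s = 70.9148 s
D = 144.9 mm = 0.1449 m;  h = 6.58 mm = 0.00658 m
ΔT_a = T_lim − T_in = 204.1 °C − 163.6 °C = 40.5 K
γ̇_max² = ΔT_a·ρ·cp/(η·t_res) = 40.5·896·2191/(808·70.9148) = 1387.58 s⁻²
Take the square root: γ̇_max = √(1387.58) = 37.2502 s⁻¹
N_max = γ̇_max·h / (π·D) = 37.2502 · 0.00658 / (π · 0.1449) = 0.538439 rev/s = 32.3063 rpm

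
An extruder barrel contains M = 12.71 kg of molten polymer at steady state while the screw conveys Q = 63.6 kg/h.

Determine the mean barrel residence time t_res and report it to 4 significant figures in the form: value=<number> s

Throughput in SI: Q_s = 63.6 kg/h ÷ 3600 s/h = 0.0176667 kg/s
t_res = M / Q_s = 12.71 ÷ 0.0176667 = 719.434 s

value=719.4 s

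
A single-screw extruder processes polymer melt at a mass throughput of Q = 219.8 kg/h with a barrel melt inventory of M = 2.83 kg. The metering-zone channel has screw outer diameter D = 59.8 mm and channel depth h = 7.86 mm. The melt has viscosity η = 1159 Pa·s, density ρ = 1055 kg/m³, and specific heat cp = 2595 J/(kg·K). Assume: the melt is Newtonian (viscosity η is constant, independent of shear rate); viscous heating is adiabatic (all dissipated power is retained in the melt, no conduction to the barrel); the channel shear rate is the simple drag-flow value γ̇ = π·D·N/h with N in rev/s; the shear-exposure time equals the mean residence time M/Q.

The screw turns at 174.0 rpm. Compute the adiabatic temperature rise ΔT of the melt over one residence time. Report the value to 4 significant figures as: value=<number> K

value=94.28 K

Throughput in SI: Q_s = 219.8 kg/h ÷ 3600 s/h = 0.0610556 kg/s
t_res = M / Q_s = 2.83 ÷ 0.0610556 = 46.3512 s
Geometry in metres: D = 59.8 mm → 0.0598 m, h = 7.86 mm → 0.00786 m; screw speed N = 174.0 rpm = 2.9 rev/s
γ̇ = π D N / h = (π)(0.0598)(2.9) / 0.00786 = 69.3149 s⁻¹
ΔT = η·γ̇²·t_res / (ρ·cp) = 1159 · (69.3149)² · 46.3512 / (1055 · 2595) = 94.2775 K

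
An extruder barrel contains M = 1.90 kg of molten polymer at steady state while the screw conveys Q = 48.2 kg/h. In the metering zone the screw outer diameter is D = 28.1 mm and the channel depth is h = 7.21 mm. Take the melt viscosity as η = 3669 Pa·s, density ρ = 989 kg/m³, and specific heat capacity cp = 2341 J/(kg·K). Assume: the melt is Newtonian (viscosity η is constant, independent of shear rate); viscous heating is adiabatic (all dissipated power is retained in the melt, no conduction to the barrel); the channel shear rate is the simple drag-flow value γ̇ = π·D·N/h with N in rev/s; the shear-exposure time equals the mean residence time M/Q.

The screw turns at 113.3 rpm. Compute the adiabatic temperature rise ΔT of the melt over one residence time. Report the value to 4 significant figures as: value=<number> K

value=120.2 K

Q_s = Q / 3600 = 48.2 / 3600 = 0.0133889 kg/s
t_res = M / Q_s = 1.90 / 0.0133889 = 141.909 s
Geometry in metres: D = 28.1 mm → 0.0281 m, h = 7.21 mm → 0.00721 m; screw speed N = 113.3 rpm = 1.88833 rev/s
Shear rate: γ̇ = πDN/h = π·0.0281·1.88833/0.00721 = 23.1206 s⁻¹
Adiabatic rise: ΔT = η γ̇² t_res / (ρ cp) = 3669·(23.1206)²·141.909 / (989·2341) = 120.215 K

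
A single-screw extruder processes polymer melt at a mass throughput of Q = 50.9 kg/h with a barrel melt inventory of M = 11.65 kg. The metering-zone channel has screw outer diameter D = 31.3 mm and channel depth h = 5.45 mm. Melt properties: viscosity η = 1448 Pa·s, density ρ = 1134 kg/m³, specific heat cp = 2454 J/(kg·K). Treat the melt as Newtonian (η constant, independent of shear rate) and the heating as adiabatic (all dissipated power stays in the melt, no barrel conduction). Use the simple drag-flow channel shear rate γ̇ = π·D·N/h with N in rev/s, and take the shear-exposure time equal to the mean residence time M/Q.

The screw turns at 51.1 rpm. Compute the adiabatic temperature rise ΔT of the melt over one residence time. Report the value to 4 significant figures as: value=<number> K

value=101.2 K

Throughput in SI: Q_s = 50.9 kg/h ÷ 3600 s/h = 0.0141389 kg/s
t_res = M / Q_s = 11.65 ÷ 0.0141389 = 823.969 s
Geometry in metres: D = 31.3 mm → 0.0313 m, h = 5.45 mm → 0.00545 m; screw speed N = 51.1 rpm = 0.851667 rev/s
γ̇ = π D N / h = (π)(0.0313)(0.851667) / 0.00545 = 15.3662 s⁻¹
ΔT = η·γ̇²·t_res / (ρ·cp) = 1448 · (15.3662)² · 823.969 / (1134 · 2454) = 101.234 K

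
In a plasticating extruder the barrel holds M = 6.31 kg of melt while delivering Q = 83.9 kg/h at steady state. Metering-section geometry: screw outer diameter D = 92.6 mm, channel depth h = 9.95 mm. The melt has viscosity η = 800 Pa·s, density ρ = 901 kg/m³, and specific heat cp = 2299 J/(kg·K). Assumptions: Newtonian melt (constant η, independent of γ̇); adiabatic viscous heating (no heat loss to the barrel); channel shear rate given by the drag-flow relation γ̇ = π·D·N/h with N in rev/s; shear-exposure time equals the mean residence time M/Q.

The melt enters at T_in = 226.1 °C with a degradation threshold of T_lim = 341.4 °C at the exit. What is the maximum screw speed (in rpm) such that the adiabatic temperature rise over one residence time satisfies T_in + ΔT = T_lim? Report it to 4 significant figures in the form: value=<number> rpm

Q_s = Q / 3600 = 83.9 / 3600 = 0.0233056 kg/s
t_res = M / Q_s = 6.31 ÷ 0.0233056 = 270.751 s
D = 92.6 mm = 0.0926 m;  h = 9.95 mm = 0.00995 m
ΔT_a = T_lim − T_in = 341.4 °C − 226.1 °C = 115.3 K
γ̇_max² = ΔT_a·ρ·cp / (η·t_res) = [115.3 × 901 × 2299] / [800 × 270.751] = 1102.64 s⁻²
γ̇_max = sqrt(1102.64) = 33.206 s⁻¹
Solve γ̇ = πDN/h for N: N_max = γ̇_max·h/(π·D) = 33.206 × 0.00995 / (π × 0.0926) = 1.13574 rev/s = 68.1444 rpm

value=68.14 rpm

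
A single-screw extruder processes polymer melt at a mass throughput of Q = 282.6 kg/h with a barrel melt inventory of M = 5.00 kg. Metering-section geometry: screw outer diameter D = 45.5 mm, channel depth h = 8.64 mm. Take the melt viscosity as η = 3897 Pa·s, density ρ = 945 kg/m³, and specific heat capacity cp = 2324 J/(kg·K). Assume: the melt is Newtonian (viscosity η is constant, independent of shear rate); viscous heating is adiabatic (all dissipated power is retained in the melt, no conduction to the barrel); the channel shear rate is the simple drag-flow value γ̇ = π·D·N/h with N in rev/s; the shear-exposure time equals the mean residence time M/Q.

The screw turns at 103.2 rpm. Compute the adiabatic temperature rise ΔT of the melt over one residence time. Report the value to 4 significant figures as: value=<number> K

value=91.52 K

Convert throughput: Q = 282.6 kg/h = 282.6/3600 = 0.0785 kg/s
t_res = M / Q_s = 5.00 / 0.0785 = 63.6943 s
Geometry in metres: D = 45.5 mm → 0.0455 m, h = 8.64 mm → 0.00864 m; screw speed N = 103.2 rpm = 1.72 rev/s
γ̇ = π·D·N / h = π · 0.0455 · 1.72 / 0.00864 = 28.4561 s⁻¹
ΔT = η·γ̇²·t_res/(ρ·cp) = [3897 × 28.4561² × 63.6943] / [945 × 2324] = 91.5197 K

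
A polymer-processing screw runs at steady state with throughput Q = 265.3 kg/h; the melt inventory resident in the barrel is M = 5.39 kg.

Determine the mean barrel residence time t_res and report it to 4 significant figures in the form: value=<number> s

value=73.14 s

Throughput in SI: Q_s = 265.3 kg/h ÷ 3600 s/h = 0.0736944 kg/s
t_res = M / Q_s = 5.39 / 0.0736944 = 73.1398 s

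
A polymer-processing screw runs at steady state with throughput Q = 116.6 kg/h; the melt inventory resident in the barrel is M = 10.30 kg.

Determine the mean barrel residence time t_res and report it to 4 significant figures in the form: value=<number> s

value=318.0 s

Q_s = Q / 3600 = 116.6 / 3600 = 0.0323889 kg/s
t_res = M / Q_s = 10.30 / 0.0323889 = 318.01 s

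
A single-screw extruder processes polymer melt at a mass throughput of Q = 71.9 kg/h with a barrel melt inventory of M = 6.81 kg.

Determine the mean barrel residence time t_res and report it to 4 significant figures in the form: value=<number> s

value=341.0 s

Q_s = Q / 3600 = 71.9 / 3600 = 0.0199722 kg/s
t_res = M / Q_s = 6.81 / 0.0199722 = 340.974 s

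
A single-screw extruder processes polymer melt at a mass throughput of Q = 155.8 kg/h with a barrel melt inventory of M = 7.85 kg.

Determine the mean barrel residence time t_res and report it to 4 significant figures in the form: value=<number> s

value=181.4 s

Convert throughput: Q = 155.8 kg/h = 155.8/3600 = 0.0432778 kg/s
t_res = M / Q_s = 7.85 / 0.0432778 = 181.386 s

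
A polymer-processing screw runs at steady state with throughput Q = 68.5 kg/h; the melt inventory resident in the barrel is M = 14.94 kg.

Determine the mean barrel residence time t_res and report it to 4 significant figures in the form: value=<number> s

value=785.2 s

Q_s = Q / 3600 = 68.5 / 3600 = 0.0190278 kg/s
Mean residence time: t_res = M/Q_s = 14.94 kg / 0.0190278 kg/s = 785.168 s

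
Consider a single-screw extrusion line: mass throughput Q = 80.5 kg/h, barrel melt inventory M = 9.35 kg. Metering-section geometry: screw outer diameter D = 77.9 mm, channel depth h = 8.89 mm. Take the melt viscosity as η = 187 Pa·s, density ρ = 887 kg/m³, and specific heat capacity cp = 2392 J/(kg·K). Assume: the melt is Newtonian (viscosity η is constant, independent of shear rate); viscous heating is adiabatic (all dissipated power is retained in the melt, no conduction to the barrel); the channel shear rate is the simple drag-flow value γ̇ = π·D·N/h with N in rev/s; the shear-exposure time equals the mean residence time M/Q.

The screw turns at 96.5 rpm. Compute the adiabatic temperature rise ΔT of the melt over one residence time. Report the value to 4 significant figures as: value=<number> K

Q_s = Q / 3600 = 80.5 / 3600 = 0.0223611 kg/s
Mean residence time: t_res = M/Q_s = 9.35 kg / 0.0223611 kg/s = 418.137 s
D = 77.9 mm = 0.0779 m;  h = 8.89 mm = 0.00889 m;  N = 96.5 rpm / 60 = 1.60833 rev/s
γ̇ = π·D·N / h = π · 0.0779 · 1.60833 / 0.00889 = 44.2753 s⁻¹
Adiabatic rise: ΔT = η γ̇² t_res / (ρ cp) = 187·(44.2753)²·418.137 / (887·2392) = 72.2434 K

value=72.24 K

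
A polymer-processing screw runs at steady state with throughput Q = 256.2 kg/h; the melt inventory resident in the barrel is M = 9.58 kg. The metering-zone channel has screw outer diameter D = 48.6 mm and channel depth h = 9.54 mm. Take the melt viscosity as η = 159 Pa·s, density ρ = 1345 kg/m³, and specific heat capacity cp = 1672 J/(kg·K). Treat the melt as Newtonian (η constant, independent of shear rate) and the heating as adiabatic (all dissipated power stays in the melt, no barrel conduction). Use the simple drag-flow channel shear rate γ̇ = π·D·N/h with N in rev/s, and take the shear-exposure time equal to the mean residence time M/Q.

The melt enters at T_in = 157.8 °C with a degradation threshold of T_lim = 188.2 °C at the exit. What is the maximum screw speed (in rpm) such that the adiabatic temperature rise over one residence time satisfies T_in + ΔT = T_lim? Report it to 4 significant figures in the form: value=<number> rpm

Throughput in SI: Q_s = 256.2 kg/h ÷ 3600 s/h = 0.0711667 kg/s
Mean residence time: t_res = M/Q_s = 9.58 kg / 0.0711667 kg/s = 134.614 s
D = 48.6 mm = 0.0486 m;  h = 9.54 mm = 0.00954 m
ΔT_a = T_lim − T_in = 188.2 °C − 157.8 °C = 30.4 K
Invert ΔT = ηγ̇²t_res/(ρcp) for γ̇: γ̇_max² = ΔT_a ρ cp / (η t_res) = 30.4·1345·1672 / (159·134.614) = 3194.08 s⁻²
Take the square root: γ̇_max = √(3194.08) = 56.5162 s⁻¹
N_max = γ̇_max·h / (π·D) = 56.5162 · 0.00954 / (π · 0.0486) = 3.53131 rev/s = 211.878 rpm

value=211.9 rpm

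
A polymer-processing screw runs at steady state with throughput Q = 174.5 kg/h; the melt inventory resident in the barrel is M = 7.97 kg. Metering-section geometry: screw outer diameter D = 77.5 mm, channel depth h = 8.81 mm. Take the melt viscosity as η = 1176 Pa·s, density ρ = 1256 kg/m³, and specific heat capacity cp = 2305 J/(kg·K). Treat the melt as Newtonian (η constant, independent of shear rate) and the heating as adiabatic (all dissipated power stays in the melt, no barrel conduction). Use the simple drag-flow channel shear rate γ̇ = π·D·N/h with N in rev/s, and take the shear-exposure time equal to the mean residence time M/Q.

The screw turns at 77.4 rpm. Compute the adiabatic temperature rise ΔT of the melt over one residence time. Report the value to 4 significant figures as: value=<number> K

Convert throughput: Q = 174.5 kg/h = 174.5/3600 = 0.0484722 kg/s
t_res = M / Q_s = 7.97 / 0.0484722 = 164.424 s
Convert to SI: D = 0.0775 m, h = 0.00881 m, N = 77.4/60 = 1.29 rev/s
Shear rate: γ̇ = πDN/h = π·0.0775·1.29/0.00881 = 35.6505 s⁻¹
Adiabatic rise: ΔT = η γ̇² t_res / (ρ cp) = 1176·(35.6505)²·164.424 / (1256·2305) = 84.8873 K

value=84.89 K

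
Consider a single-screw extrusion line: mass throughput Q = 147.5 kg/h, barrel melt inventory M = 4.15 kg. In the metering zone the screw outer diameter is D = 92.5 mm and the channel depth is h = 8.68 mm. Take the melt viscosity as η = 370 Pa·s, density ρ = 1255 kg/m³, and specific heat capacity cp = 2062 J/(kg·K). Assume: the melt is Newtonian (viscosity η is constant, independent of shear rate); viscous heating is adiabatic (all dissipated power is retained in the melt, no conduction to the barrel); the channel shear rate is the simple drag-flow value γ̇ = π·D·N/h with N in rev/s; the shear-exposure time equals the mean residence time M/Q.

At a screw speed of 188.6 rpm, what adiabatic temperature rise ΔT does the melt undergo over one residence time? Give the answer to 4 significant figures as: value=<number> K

Throughput in SI: Q_s = 147.5 kg/h ÷ 3600 s/h = 0.0409722 kg/s
t_res = M / Q_s = 4.15 / 0.0409722 = 101.288 s
Convert to SI: D = 0.0925 m, h = 0.00868 m, N = 188.6/60 = 3.14333 rev/s
γ̇ = π D N / h = (π)(0.0925)(3.14333) / 0.00868 = 105.236 s⁻¹
ΔT = η·γ̇²·t_res/(ρ·cp) = [370 × 105.236² × 101.288] / [1255 × 2062] = 160.381 K

value=160.4 K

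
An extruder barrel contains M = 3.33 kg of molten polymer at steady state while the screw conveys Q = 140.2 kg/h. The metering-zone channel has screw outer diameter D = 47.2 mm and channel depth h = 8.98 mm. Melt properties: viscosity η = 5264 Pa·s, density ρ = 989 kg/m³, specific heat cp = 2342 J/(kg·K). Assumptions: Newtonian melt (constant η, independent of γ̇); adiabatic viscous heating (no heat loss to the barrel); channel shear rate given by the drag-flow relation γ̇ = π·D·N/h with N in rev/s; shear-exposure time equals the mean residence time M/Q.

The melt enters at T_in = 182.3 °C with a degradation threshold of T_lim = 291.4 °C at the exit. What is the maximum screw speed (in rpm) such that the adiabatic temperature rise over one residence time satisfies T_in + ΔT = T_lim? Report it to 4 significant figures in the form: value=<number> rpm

value=86.10 rpm

Throughput in SI: Q_s = 140.2 kg/h ÷ 3600 s/h = 0.0389444 kg/s
t_res = M / Q_s = 3.33 / 0.0389444 = 85.5064 s
Geometry in SI: D = 47.2 mm → 0.0472 m, h = 8.98 mm → 0.00898 m
ΔT_a = T_lim − T_in = 291.4 °C − 182.3 °C = 109.1 K
γ̇_max² = ΔT_a·ρ·cp/(η·t_res) = 109.1·989·2342/(5264·85.5064) = 561.427 s⁻²
Take the square root: γ̇_max = √(561.427) = 23.6945 s⁻¹
N_max = γ̇_max h / (πD) = 23.6945·0.00898/(π·0.0472) = 1.43493 rev/s → ×60 = 86.0959 rpm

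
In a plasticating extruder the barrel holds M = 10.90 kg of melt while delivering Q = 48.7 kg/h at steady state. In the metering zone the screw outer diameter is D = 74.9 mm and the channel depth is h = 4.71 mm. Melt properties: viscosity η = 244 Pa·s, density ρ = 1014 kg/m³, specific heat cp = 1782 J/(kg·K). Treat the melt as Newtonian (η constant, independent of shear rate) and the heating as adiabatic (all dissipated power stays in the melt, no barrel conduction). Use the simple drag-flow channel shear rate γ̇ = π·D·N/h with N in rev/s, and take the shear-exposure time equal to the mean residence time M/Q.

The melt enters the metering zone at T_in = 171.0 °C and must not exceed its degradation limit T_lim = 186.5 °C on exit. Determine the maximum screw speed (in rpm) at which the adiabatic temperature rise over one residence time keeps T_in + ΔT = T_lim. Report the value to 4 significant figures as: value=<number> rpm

value=14.33 rpm

Q_s = Q / 3600 = 48.7 / 3600 = 0.0135278 kg/s
t_res = M / Q_s = 10.90 ÷ 0.0135278 = 805.749 s
Geometry in SI: D = 74.9 mm → 0.0749 m, h = 4.71 mm → 0.00471 m
ΔT_a = T_lim − T_in = 186.5 − 171.0 = 15.5 K
Invert ΔT = ηγ̇²t_res/(ρcp) for γ̇: γ̇_max² = ΔT_a ρ cp / (η t_res) = 15.5·1014·1782 / (244·805.749) = 142.458 s⁻²
γ̇_max = √142.458 = 11.9356 s⁻¹
N_max = γ̇_max·h / (π·D) = 11.9356 · 0.00471 / (π · 0.0749) = 0.238909 rev/s = 14.3346 rpm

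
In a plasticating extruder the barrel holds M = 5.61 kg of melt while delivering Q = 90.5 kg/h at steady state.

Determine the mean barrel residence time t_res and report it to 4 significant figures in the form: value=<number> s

Convert throughput: Q = 90.5 kg/h = 90.5/3600 = 0.0251389 kg/s
t_res = M / Q_s = 5.61 / 0.0251389 = 223.16 s

value=223.2 s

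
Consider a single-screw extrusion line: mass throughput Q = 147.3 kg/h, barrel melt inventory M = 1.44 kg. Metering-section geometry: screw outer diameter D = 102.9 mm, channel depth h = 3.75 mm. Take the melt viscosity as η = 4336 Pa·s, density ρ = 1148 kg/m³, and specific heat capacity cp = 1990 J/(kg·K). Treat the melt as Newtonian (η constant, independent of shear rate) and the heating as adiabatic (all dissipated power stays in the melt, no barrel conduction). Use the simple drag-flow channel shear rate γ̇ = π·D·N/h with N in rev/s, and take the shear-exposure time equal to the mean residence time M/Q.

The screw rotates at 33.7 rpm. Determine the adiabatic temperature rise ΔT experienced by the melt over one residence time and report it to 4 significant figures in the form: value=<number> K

Convert throughput: Q = 147.3 kg/h = 147.3/3600 = 0.0409167 kg/s
Mean residence time: t_res = M/Q_s = 1.44 kg / 0.0409167 kg/s = 35.1935 s
Geometry in metres: D = 102.9 mm → 0.1029 m, h = 3.75 mm → 0.00375 m; screw speed N = 33.7 rpm = 0.561667 rev/s
Shear rate: γ̇ = πDN/h = π·0.1029·0.561667/0.00375 = 48.4186 s⁻¹
ΔT = η·γ̇²·t_res / (ρ·cp) = 4336 · (48.4186)² · 35.1935 / (1148 · 1990) = 156.596 K

value=156.6 K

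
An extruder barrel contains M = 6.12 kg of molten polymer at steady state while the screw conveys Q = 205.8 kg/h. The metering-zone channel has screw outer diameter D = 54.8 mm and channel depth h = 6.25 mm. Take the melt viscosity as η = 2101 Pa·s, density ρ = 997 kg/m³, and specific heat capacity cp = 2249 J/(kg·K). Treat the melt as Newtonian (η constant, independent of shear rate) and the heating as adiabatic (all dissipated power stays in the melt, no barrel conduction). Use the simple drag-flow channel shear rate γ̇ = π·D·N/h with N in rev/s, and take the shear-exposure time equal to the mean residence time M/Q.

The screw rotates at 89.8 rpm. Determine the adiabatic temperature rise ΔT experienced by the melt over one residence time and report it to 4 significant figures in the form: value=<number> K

Q_s = Q / 3600 = 205.8 / 3600 = 0.0571667 kg/s
t_res = M / Q_s = 6.12 ÷ 0.0571667 = 107.055 s
Convert to SI: D = 0.0548 m, h = 0.00625 m, N = 89.8/60 = 1.49667 rev/s
γ̇ = π·D·N / h = π · 0.0548 · 1.49667 / 0.00625 = 41.2264 s⁻¹
Adiabatic rise: ΔT = η γ̇² t_res / (ρ cp) = 2101·(41.2264)²·107.055 / (997·2249) = 170.491 K

value=170.5 K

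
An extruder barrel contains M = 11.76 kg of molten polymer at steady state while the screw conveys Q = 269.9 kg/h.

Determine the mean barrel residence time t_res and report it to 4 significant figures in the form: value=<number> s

Throughput in SI: Q_s = 269.9 kg/h ÷ 3600 s/h = 0.0749722 kg/s
t_res = M / Q_s = 11.76 ÷ 0.0749722 = 156.858 s

value=156.9 s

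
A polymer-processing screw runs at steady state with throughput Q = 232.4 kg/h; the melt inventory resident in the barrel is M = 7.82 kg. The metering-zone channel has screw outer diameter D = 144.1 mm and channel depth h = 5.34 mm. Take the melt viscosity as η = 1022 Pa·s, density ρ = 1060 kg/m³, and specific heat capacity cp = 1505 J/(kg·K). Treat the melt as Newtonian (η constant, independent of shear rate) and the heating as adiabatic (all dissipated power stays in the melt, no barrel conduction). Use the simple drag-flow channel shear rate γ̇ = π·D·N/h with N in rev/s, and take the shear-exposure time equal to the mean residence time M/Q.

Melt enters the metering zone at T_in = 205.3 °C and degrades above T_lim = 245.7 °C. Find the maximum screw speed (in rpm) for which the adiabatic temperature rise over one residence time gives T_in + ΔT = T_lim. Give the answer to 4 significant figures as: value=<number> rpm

Throughput in SI: Q_s = 232.4 kg/h ÷ 3600 s/h = 0.0645556 kg/s
t_res = M / Q_s = 7.82 / 0.0645556 = 121.136 s
Convert to metres: D = 0.1441 m, h = 0.00534 m
Allowable rise: ΔT_a = T_lim − T_in = 245.7 − 205.3 = 40.4 K
γ̇_max² = ΔT_a·ρ·cp/(η·t_res) = 40.4·1060·1505/(1022·121.136) = 520.595 s⁻²
γ̇_max = √520.595 = 22.8165 s⁻¹
Solve γ̇ = πDN/h for N: N_max = γ̇_max·h/(π·D) = 22.8165 × 0.00534 / (π × 0.1441) = 0.269139 rev/s = 16.1484 rpm

value=16.15 rpm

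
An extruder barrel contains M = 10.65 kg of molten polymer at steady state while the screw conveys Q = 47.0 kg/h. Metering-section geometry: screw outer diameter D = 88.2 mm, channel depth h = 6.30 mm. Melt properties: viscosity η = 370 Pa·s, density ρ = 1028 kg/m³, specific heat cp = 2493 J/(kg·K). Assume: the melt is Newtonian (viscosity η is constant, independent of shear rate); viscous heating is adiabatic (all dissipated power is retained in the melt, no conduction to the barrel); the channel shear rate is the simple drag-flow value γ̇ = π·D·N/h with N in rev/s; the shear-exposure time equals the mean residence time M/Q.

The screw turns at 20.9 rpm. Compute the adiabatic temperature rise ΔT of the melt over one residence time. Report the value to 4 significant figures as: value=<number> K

Throughput in SI: Q_s = 47.0 kg/h ÷ 3600 s/h = 0.0130556 kg/s
t_res = M / Q_s = 10.65 ÷ 0.0130556 = 815.745 s
Geometry in metres: D = 88.2 mm → 0.0882 m, h = 6.30 mm → 0.0063 m; screw speed N = 20.9 rpm = 0.348333 rev/s
γ̇ = π·D·N / h = π · 0.0882 · 0.348333 / 0.0063 = 15.3205 s⁻¹
ΔT = η·γ̇²·t_res / (ρ·cp) = 370 · (15.3205)² · 815.745 / (1028 · 2493) = 27.6431 K

value=27.64 K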